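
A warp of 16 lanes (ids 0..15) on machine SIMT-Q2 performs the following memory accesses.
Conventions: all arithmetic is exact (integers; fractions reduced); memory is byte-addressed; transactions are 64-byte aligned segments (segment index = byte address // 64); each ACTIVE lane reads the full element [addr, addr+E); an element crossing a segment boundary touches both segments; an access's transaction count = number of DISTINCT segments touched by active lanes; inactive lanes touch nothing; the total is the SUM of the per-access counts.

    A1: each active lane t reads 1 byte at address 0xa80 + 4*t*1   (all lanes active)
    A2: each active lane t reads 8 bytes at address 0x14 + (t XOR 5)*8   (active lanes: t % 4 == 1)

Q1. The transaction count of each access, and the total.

A1: 1 transaction
A2: 2 transactions

Answer: 1,2; total 3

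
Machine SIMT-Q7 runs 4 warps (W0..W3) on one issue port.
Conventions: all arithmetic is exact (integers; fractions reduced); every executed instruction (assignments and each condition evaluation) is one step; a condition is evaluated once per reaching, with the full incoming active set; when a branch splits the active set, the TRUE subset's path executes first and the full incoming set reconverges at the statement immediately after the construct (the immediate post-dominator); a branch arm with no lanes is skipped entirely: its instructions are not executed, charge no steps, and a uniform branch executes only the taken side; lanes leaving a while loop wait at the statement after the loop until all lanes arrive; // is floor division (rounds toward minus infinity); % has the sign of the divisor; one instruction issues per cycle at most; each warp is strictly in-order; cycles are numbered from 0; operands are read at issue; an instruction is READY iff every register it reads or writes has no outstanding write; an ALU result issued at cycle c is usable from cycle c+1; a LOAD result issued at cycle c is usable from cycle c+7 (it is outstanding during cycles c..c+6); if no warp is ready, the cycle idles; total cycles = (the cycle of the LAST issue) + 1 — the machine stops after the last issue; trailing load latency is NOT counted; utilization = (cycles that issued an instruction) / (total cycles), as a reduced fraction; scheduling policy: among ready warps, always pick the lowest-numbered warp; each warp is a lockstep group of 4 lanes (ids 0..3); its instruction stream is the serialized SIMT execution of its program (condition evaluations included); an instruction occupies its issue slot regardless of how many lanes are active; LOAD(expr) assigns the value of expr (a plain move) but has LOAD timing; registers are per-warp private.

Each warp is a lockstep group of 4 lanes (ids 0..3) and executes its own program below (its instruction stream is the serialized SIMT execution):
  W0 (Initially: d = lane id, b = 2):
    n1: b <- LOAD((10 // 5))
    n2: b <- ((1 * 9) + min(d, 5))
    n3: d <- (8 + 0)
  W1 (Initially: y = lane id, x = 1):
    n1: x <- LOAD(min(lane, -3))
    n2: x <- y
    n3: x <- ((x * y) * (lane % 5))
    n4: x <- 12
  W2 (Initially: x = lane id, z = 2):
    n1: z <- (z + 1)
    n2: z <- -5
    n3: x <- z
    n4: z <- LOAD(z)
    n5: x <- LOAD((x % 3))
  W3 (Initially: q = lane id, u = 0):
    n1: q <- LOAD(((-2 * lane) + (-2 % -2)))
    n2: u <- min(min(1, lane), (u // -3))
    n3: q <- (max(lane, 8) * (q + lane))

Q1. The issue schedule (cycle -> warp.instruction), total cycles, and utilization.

cycle 0: W0.I0
cycle 1: W1.I0
cycle 2: W2.I0
cycle 3: W2.I1
cycle 4: W2.I2
cycle 5: W2.I3
cycle 6: W2.I4
cycle 7: W0.I1
cycle 8: W0.I2
cycle 9: W1.I1
cycle 10: W1.I2
cycle 11: W1.I3
cycle 12: W3.I0
cycle 13: W3.I1
cycle 14: idle
cycle 15: idle
cycle 16: idle
cycle 17: idle
cycle 18: idle
cycle 19: W3.I2

Answer: 20 cycles, utilization 3/4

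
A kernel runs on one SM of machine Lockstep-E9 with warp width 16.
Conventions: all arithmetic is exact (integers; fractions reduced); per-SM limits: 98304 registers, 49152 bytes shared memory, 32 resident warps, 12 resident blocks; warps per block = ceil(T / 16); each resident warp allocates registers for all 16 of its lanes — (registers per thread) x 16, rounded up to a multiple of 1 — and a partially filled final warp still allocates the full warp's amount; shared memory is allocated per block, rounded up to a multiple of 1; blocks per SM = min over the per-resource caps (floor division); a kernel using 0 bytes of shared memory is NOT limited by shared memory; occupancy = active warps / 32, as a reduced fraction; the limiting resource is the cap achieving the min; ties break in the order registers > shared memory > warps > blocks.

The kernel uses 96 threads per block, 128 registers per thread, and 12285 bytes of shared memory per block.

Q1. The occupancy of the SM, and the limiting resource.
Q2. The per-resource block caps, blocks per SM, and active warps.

Answer: occupancy 3/4, limited by shared memory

registers: 8 blocks
shared memory: 4 blocks
warps: 5 blocks
blocks: 12 blocks

Answer: 4 blocks, 24 active warps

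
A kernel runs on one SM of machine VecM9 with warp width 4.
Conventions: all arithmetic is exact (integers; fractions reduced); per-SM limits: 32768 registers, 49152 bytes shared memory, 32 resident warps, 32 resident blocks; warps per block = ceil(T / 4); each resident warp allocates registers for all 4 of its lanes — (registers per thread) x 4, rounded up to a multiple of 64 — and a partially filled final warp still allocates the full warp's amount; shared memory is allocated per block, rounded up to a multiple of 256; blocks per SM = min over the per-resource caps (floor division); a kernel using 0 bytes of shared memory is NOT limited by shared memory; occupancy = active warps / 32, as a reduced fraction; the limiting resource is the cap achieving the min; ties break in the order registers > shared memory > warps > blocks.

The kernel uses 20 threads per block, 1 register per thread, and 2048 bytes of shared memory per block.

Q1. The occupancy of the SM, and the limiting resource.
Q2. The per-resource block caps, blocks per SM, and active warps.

Answer: occupancy 15/16, limited by warps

registers: 102 blocks
shared memory: 24 blocks
warps: 6 blocks
blocks: 32 blocks

Answer: 6 blocks, 30 active warps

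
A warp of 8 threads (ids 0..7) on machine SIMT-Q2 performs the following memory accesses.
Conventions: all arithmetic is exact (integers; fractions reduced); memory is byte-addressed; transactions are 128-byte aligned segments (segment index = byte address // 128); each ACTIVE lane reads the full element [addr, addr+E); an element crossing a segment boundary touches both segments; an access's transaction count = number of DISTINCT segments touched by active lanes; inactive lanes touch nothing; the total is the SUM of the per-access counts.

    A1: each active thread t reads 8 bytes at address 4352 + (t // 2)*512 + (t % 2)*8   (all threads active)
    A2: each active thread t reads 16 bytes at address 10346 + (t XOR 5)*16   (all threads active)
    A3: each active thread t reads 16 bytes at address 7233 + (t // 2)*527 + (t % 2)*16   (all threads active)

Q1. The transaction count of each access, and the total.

A1: 4 transactions
A2: 2 transactions
A3: 5 transactions

Answer: 4,2,5; total 11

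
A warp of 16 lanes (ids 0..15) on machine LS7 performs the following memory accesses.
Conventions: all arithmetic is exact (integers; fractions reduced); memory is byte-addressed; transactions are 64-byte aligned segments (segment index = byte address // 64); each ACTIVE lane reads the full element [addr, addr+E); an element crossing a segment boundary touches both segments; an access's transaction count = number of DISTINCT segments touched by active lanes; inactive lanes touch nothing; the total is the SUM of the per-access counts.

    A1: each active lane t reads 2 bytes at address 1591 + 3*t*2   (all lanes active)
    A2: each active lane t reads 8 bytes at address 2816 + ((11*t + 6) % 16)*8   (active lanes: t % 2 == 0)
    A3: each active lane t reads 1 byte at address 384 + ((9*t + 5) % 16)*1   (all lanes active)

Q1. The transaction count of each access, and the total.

A1: 3 transactions
A2: 2 transactions
A3: 1 transaction

Answer: 3,2,1; total 6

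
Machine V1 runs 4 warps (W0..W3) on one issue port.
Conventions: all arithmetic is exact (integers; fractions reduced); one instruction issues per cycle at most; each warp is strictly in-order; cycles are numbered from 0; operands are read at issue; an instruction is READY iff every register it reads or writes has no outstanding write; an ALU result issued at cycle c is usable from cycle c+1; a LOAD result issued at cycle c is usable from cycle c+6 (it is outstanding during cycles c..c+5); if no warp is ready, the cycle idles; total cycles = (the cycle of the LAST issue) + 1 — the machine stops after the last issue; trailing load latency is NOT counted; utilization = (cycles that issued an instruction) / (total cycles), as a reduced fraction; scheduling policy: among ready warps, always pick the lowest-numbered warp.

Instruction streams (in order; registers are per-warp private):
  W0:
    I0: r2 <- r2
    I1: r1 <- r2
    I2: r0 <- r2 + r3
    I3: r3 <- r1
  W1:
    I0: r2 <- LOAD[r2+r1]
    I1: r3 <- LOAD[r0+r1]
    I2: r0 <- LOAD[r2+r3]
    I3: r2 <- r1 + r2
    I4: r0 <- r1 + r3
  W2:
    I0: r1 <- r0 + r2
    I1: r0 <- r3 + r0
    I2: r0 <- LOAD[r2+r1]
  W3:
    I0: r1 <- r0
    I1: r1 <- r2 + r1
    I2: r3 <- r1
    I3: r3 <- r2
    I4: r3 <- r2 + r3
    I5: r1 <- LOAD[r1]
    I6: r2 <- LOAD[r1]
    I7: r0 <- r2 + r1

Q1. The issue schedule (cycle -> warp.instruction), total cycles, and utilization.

cycle 0: W0.I0
cycle 1: W0.I1
cycle 2: W0.I2
cycle 3: W0.I3
cycle 4: W1.I0
cycle 5: W1.I1
cycle 6: W2.I0
cycle 7: W2.I1
cycle 8: W2.I2
cycle 9: W3.I0
cycle 10: W3.I1
cycle 11: W1.I2
cycle 12: W1.I3
cycle 13: W3.I2
cycle 14: W3.I3
cycle 15: W3.I4
cycle 16: W3.I5
cycle 17: W1.I4
cycle 18: idle
cycle 19: idle
cycle 20: idle
cycle 21: idle
cycle 22: W3.I6
cycle 23: idle
cycle 24: idle
cycle 25: idle
cycle 26: idle
cycle 27: idle
cycle 28: W3.I7

Answer: 29 cycles, utilization 20/29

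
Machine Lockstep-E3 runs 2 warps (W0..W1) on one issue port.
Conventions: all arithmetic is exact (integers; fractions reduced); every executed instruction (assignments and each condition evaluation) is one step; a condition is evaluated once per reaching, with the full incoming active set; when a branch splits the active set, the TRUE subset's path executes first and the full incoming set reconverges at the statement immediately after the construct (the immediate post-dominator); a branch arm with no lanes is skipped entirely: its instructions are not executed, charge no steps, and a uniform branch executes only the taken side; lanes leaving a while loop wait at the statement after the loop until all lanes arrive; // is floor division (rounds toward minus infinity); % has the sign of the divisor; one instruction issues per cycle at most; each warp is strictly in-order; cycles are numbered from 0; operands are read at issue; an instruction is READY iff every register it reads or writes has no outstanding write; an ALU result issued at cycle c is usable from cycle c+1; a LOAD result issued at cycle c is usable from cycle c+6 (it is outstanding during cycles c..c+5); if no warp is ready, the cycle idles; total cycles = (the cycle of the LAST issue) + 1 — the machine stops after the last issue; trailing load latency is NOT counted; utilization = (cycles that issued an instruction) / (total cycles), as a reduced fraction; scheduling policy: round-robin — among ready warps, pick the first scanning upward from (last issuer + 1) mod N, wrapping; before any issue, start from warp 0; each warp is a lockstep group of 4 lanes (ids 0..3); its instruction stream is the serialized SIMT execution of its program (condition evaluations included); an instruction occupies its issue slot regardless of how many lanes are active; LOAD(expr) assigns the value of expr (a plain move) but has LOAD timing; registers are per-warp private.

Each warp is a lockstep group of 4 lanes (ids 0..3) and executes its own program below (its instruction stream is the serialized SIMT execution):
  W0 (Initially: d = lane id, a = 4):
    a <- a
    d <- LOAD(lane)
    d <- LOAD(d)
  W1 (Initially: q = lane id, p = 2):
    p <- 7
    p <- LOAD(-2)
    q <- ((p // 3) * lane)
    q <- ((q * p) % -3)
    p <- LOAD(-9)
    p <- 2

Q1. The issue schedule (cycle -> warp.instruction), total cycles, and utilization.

cycle 0: W0.I0
cycle 1: W1.I0
cycle 2: W0.I1
cycle 3: W1.I1
cycle 4: idle
cycle 5: idle
cycle 6: idle
cycle 7: idle
cycle 8: W0.I2
cycle 9: W1.I2
cycle 10: W1.I3
cycle 11: W1.I4
cycle 12: idle
cycle 13: idle
cycle 14: idle
cycle 15: idle
cycle 16: idle
cycle 17: W1.I5

Answer: 18 cycles, utilization 1/2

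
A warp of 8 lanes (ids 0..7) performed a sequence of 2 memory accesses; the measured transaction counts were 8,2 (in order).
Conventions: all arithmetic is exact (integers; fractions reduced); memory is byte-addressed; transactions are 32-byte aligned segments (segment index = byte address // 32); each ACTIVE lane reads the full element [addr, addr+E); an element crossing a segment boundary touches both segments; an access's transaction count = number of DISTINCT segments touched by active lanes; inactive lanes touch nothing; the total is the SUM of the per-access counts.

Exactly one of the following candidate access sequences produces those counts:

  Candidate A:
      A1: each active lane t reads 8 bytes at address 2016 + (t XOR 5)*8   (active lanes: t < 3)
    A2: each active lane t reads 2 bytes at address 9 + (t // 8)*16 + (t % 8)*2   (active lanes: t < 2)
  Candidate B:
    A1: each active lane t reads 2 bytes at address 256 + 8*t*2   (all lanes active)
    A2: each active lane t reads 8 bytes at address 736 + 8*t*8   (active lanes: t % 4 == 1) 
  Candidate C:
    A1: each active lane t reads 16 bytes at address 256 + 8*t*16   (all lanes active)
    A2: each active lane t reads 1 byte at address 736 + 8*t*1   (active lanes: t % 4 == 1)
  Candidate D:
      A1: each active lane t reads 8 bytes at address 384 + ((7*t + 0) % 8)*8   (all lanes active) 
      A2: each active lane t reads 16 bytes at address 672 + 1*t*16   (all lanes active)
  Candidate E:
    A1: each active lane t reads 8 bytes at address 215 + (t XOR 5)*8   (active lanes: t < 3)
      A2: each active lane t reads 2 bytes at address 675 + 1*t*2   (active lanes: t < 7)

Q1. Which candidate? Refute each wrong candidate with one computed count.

A: A1 gives 1 transaction, not 8
B: A1 gives 4 transactions, not 8
D: A1 gives 2 transactions, not 8
E: A1 gives 2 transactions, not 8
C: all counts match (8,2)

Answer: C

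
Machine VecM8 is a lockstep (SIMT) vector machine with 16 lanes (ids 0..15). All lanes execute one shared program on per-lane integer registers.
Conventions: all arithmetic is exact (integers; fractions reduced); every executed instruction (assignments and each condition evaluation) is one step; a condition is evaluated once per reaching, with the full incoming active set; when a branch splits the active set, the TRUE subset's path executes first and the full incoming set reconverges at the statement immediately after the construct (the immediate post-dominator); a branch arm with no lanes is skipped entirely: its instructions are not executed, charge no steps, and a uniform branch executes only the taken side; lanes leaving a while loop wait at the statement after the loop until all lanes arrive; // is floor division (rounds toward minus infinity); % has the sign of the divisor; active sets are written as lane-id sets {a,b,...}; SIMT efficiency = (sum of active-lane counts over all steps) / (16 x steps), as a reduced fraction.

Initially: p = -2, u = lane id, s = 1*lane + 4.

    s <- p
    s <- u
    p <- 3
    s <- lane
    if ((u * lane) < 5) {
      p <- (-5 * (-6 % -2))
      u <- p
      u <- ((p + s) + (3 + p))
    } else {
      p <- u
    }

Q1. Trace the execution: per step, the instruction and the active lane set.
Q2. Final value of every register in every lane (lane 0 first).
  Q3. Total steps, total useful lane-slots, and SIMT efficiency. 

step 0: s <- p                       {0,1,2,3,4,5,6,7,8,9,10,11,12,13,14,15}
step 1: s <- u                       {0,1,2,3,4,5,6,7,8,9,10,11,12,13,14,15}
step 2: p <- 3                       {0,1,2,3,4,5,6,7,8,9,10,11,12,13,14,15}
step 3: s <- lane                    {0,1,2,3,4,5,6,7,8,9,10,11,12,13,14,15}
step 4: eval ((u * lane) < 5)        {0,1,2,3,4,5,6,7,8,9,10,11,12,13,14,15}
step 5: p <- (-5 * (-6 % -2))        {0,1,2}
step 6: u <- p                       {0,1,2}
step 7: u <- ((p + s) + (3 + p))     {0,1,2}
step 8: p <- u                       {3,4,5,6,7,8,9,10,11,12,13,14,15}

Answer: 9 steps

p: 0,0,0,3,4,5,6,7,8,9,10,11,12,13,14,15
u: 3,4,5,3,4,5,6,7,8,9,10,11,12,13,14,15
s: 0,1,2,3,4,5,6,7,8,9,10,11,12,13,14,15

steps = 9; useful = 102; efficiency = 102/144 = 17/24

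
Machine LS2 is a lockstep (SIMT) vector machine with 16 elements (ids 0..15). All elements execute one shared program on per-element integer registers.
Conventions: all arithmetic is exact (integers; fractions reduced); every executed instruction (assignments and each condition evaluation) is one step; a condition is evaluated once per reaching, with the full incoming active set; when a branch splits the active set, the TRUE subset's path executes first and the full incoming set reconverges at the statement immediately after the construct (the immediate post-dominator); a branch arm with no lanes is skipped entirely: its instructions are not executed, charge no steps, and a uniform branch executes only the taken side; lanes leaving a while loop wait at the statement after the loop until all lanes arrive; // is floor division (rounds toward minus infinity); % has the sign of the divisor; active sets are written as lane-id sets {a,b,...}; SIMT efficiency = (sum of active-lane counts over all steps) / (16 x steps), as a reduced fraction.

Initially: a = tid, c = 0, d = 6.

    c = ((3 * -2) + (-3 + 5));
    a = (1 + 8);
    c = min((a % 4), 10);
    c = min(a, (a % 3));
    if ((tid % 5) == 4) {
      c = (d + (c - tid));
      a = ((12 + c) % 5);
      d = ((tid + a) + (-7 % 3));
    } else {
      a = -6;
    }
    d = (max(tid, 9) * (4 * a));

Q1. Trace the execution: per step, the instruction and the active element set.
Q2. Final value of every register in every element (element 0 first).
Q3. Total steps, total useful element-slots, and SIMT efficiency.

step 0: c <- ((3 * -2) + (-3 + 5))   {0,1,2,3,4,5,6,7,8,9,10,11,12,13,14,15}
step 1: a <- (1 + 8)                 {0,1,2,3,4,5,6,7,8,9,10,11,12,13,14,15}
step 2: c <- min((a % 4), 10)        {0,1,2,3,4,5,6,7,8,9,10,11,12,13,14,15}
step 3: c <- min(a, (a % 3))         {0,1,2,3,4,5,6,7,8,9,10,11,12,13,14,15}
step 4: eval ((tid % 5) == 4)        {0,1,2,3,4,5,6,7,8,9,10,11,12,13,14,15}
step 5: c <- (d + (c - tid))         {4,9,14}
step 6: a <- ((12 + c) % 5)          {4,9,14}
step 7: d <- ((tid + a) + (-7 % 3))  {4,9,14}
step 8: a <- -6                      {0,1,2,3,5,6,7,8,10,11,12,13,15}
step 9: d <- (max(tid, 9) * (4 * a)) {0,1,2,3,4,5,6,7,8,9,10,11,12,13,14,15}

Answer: 10 steps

a: -6,-6,-6,-6,4,-6,-6,-6,-6,4,-6,-6,-6,-6,4,-6
c: 0,0,0,0,2,0,0,0,0,-3,0,0,0,0,-8,0
d: -216,-216,-216,-216,144,-216,-216,-216,-216,144,-240,-264,-288,-312,224,-360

steps = 10; useful = 118; efficiency = 118/160 = 59/80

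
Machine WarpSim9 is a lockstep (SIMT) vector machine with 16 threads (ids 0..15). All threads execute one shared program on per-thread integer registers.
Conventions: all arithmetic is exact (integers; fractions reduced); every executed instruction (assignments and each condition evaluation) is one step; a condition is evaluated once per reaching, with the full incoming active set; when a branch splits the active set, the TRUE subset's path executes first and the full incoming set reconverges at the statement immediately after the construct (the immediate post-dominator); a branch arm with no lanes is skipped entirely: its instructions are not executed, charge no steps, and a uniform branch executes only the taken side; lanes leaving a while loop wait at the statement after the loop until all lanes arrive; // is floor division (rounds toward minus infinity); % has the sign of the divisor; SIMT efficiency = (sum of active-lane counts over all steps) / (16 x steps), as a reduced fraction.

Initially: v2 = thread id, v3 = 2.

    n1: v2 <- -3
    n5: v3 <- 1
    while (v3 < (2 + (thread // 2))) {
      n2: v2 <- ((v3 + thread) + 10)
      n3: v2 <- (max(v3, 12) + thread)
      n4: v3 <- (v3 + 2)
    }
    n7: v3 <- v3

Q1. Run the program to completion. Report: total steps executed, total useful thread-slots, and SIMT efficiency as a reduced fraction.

Answer: 20 steps, 224 useful, 7/10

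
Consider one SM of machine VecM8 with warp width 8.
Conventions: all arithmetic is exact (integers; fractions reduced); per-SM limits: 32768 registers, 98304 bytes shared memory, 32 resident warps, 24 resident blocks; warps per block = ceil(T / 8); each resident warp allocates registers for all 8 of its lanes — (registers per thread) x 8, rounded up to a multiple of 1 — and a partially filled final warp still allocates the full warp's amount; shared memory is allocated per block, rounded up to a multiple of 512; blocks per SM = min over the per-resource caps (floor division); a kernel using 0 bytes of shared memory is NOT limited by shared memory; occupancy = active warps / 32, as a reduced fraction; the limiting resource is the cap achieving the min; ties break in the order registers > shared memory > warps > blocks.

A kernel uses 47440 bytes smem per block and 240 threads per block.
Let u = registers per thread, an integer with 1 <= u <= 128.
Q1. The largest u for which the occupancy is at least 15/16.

Answer: u = 128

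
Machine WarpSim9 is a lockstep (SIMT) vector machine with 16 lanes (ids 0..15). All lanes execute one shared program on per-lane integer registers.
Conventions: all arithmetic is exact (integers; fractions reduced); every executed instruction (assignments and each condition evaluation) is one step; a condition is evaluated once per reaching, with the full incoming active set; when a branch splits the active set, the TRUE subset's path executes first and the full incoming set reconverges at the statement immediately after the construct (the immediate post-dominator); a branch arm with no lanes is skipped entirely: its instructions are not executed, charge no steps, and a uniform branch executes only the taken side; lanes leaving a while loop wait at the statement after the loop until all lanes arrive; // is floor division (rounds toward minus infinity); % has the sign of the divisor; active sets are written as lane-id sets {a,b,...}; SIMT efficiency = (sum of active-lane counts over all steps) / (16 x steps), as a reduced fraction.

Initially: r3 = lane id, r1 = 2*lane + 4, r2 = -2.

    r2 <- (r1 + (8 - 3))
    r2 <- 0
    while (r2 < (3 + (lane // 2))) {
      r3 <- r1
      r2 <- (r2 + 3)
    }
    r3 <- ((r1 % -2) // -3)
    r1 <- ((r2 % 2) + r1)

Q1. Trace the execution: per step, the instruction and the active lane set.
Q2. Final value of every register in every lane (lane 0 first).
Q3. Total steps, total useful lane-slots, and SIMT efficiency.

step 0: r2 <- (r1 + (8 - 3))         {0,1,2,3,4,5,6,7,8,9,10,11,12,13,14,15}
step 1: r2 <- 0                      {0,1,2,3,4,5,6,7,8,9,10,11,12,13,14,15}
step 2: eval (r2 < (3 + (lane // 2))) {0,1,2,3,4,5,6,7,8,9,10,11,12,13,14,15}
step 3: r3 <- r1                     {0,1,2,3,4,5,6,7,8,9,10,11,12,13,14,15}
step 4: r2 <- (r2 + 3)               {0,1,2,3,4,5,6,7,8,9,10,11,12,13,14,15}
step 5: eval (r2 < (3 + (lane // 2))) {0,1,2,3,4,5,6,7,8,9,10,11,12,13,14,15}
step 6: r3 <- r1                     {2,3,4,5,6,7,8,9,10,11,12,13,14,15}
step 7: r2 <- (r2 + 3)               {2,3,4,5,6,7,8,9,10,11,12,13,14,15}
step 8: eval (r2 < (3 + (lane // 2))) {2,3,4,5,6,7,8,9,10,11,12,13,14,15}
step 9: r3 <- r1                     {8,9,10,11,12,13,14,15}
step 10: r2 <- (r2 + 3)               {8,9,10,11,12,13,14,15}
step 11: eval (r2 < (3 + (lane // 2))) {8,9,10,11,12,13,14,15}
step 12: r3 <- r1                     {14,15}
step 13: r2 <- (r2 + 3)               {14,15}
step 14: eval (r2 < (3 + (lane // 2))) {14,15}
step 15: r3 <- ((r1 % -2) // -3)      {0,1,2,3,4,5,6,7,8,9,10,11,12,13,14,15}
step 16: r1 <- ((r2 % 2) + r1)        {0,1,2,3,4,5,6,7,8,9,10,11,12,13,14,15}

Answer: 17 steps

r3: 0,0,0,0,0,0,0,0,0,0,0,0,0,0,0,0
r1: 5,7,8,10,12,14,16,18,21,23,25,27,29,31,32,34
r2: 3,3,6,6,6,6,6,6,9,9,9,9,9,9,12,12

steps = 17; useful = 200; efficiency = 200/272 = 25/34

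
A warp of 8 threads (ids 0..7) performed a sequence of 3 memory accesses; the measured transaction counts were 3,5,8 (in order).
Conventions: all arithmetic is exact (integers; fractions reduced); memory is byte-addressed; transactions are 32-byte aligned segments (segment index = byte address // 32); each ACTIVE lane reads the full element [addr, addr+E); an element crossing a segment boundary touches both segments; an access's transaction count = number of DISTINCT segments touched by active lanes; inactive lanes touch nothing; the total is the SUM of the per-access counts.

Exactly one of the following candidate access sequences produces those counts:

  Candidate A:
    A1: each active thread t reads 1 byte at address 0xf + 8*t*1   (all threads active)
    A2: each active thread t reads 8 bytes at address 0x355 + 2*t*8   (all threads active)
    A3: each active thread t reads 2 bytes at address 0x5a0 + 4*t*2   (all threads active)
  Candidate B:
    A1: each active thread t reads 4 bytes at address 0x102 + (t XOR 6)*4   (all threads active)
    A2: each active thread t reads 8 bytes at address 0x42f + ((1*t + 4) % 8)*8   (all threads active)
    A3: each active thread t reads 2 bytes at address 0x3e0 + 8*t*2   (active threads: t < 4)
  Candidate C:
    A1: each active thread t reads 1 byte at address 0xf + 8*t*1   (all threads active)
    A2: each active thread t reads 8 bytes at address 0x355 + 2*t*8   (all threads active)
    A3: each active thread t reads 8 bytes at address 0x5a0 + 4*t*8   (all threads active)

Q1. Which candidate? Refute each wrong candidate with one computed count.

A: A3 gives 2 transactions, not 8
B: A1 gives 2 transactions, not 3
C: all counts match (3,5,8)

Answer: C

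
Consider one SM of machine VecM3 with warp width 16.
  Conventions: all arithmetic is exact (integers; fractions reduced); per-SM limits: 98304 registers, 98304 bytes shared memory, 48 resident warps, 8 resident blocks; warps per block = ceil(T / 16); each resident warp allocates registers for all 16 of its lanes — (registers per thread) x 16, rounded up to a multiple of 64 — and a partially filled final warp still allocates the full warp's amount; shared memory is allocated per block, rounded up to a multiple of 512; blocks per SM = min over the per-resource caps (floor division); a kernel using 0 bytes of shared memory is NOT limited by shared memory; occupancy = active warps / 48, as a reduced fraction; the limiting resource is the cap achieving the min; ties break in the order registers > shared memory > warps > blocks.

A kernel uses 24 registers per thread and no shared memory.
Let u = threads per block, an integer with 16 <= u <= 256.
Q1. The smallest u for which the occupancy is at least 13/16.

Answer: u = 65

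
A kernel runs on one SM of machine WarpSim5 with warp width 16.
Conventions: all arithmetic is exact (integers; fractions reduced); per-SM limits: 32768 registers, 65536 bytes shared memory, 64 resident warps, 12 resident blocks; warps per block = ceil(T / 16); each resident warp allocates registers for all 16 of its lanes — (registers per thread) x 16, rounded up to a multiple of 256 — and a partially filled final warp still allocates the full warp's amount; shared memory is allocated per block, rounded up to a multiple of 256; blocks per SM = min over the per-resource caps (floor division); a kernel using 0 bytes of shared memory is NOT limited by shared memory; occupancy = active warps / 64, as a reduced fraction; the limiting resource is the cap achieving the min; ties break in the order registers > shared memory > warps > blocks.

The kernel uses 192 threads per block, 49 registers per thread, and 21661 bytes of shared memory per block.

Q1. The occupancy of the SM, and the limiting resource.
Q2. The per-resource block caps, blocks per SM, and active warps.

Answer: occupancy 3/8, limited by registers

registers: 2 blocks
shared memory: 3 blocks
warps: 5 blocks
blocks: 12 blocks

Answer: 2 blocks, 24 active warps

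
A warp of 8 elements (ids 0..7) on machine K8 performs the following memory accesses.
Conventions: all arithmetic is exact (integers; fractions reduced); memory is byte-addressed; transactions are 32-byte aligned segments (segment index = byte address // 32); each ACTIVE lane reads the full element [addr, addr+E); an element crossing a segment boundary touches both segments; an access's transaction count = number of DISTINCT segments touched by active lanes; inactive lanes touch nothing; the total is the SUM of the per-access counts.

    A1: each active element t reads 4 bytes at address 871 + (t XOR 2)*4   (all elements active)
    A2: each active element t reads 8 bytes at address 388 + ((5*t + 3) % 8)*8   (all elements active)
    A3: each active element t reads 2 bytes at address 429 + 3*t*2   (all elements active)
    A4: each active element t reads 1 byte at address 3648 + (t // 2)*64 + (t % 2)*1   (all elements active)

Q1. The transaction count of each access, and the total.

A1: 2 transactions
A2: 3 transactions
A3: 2 transactions
A4: 4 transactions

Answer: 2,3,2,4; total 11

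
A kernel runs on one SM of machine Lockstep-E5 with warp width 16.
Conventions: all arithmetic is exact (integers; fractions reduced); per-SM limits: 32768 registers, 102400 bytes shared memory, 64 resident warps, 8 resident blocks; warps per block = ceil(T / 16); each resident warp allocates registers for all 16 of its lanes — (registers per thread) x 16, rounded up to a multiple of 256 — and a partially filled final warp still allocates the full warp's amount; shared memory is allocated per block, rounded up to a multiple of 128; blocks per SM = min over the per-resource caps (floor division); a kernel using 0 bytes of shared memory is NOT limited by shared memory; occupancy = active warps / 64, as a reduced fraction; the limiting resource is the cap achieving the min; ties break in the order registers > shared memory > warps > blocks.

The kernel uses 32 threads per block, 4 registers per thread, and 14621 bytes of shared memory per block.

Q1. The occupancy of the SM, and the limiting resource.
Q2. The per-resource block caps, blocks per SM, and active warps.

Answer: occupancy 3/16, limited by shared memory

registers: 64 blocks
shared memory: 6 blocks
warps: 32 blocks
blocks: 8 blocks

Answer: 6 blocks, 12 active warps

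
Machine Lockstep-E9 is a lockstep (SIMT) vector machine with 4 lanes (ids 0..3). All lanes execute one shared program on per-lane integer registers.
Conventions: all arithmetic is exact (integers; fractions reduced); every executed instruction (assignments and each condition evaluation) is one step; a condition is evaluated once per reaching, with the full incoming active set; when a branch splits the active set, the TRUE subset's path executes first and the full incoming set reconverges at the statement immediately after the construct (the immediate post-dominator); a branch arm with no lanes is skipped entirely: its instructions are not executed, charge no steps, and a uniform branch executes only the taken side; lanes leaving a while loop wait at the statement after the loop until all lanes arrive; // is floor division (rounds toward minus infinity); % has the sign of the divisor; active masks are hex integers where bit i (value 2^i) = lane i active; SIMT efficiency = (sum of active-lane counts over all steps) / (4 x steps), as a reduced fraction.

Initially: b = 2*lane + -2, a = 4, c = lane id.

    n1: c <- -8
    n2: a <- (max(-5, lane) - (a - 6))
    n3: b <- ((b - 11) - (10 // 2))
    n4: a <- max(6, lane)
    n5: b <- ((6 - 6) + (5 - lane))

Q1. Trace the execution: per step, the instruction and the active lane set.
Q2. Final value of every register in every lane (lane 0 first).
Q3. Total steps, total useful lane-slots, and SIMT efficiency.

step 0: c <- -8                      0xf
step 1: a <- (max(-5, lane) - (a - 6)) 0xf
step 2: b <- ((b - 11) - (10 // 2))  0xf
step 3: a <- max(6, lane)            0xf
step 4: b <- ((6 - 6) + (5 - lane))  0xf

Answer: 5 steps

b: 5,4,3,2
a: 6,6,6,6
c: -8,-8,-8,-8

steps = 5; useful = 20; efficiency = 20/20 = 1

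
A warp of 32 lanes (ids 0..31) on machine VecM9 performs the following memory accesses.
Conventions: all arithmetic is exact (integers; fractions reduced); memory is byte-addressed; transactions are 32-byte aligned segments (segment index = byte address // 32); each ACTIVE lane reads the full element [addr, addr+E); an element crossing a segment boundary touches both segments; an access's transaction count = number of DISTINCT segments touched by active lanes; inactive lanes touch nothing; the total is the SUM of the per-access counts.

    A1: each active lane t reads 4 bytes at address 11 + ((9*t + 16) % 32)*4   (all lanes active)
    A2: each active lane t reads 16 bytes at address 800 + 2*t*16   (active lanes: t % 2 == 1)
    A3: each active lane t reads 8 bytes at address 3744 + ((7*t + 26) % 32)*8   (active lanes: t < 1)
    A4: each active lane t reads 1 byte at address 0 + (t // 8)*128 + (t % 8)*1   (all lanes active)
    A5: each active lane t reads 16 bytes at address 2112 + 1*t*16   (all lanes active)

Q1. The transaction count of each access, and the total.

A1: 5 transactions
A2: 16 transactions
A3: 1 transaction
A4: 4 transactions
A5: 16 transactions

Answer: 5,16,1,4,16; total 42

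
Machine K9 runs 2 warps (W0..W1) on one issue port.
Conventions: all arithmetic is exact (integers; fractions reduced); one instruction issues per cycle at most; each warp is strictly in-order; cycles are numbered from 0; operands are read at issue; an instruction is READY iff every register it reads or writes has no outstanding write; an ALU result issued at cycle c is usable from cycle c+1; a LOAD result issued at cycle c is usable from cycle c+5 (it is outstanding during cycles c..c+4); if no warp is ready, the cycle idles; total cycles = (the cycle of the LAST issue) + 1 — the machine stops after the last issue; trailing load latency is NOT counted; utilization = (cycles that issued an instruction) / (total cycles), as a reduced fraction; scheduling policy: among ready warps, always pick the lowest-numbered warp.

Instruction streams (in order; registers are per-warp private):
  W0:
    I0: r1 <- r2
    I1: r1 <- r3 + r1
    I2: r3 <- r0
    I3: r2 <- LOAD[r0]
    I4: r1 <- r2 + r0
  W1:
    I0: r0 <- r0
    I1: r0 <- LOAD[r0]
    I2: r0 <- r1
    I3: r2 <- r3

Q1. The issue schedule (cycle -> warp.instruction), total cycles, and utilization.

cycle 0: W0.I0
cycle 1: W0.I1
cycle 2: W0.I2
cycle 3: W0.I3
cycle 4: W1.I0
cycle 5: W1.I1
cycle 6: idle
cycle 7: idle
cycle 8: W0.I4
cycle 9: idle
cycle 10: W1.I2
cycle 11: W1.I3

Answer: 12 cycles, utilization 3/4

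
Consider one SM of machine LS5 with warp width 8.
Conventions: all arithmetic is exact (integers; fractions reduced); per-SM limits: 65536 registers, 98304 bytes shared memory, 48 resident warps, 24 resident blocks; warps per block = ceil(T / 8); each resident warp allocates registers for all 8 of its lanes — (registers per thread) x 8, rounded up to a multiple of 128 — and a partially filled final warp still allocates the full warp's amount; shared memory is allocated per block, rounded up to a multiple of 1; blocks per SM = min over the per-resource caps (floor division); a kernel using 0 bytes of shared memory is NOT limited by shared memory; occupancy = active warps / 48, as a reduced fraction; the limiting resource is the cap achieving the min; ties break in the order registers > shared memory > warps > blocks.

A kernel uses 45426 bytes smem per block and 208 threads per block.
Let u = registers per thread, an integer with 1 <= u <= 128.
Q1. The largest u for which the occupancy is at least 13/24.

Answer: u = 128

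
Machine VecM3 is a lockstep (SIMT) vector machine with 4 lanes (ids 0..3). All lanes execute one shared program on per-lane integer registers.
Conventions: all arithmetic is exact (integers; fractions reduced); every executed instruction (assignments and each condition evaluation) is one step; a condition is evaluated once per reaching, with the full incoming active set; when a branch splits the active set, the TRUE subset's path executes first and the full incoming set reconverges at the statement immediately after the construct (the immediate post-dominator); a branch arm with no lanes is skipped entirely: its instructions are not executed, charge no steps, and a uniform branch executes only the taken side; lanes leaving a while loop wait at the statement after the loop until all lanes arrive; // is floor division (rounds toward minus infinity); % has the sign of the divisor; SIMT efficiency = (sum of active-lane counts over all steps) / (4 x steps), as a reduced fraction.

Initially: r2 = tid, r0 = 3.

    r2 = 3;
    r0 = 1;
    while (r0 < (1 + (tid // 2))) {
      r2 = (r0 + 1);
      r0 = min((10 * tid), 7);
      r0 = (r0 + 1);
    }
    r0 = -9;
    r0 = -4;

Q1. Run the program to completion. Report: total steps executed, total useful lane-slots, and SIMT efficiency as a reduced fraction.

Answer: 9 steps, 28 useful, 7/9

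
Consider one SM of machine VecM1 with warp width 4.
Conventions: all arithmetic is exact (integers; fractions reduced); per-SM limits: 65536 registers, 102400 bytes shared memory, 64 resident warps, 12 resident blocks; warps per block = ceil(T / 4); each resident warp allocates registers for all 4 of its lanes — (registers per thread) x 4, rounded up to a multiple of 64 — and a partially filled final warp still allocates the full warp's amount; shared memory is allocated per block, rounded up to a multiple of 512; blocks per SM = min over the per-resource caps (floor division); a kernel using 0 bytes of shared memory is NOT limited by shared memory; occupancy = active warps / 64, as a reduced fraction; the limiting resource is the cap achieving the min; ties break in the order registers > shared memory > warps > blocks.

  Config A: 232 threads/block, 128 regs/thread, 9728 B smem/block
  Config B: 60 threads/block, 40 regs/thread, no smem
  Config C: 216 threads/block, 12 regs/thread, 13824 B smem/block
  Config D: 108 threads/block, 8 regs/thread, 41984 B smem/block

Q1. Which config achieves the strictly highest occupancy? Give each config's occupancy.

occupancies: A 29/32, B 15/16, C 27/32, D 27/32

Answer: B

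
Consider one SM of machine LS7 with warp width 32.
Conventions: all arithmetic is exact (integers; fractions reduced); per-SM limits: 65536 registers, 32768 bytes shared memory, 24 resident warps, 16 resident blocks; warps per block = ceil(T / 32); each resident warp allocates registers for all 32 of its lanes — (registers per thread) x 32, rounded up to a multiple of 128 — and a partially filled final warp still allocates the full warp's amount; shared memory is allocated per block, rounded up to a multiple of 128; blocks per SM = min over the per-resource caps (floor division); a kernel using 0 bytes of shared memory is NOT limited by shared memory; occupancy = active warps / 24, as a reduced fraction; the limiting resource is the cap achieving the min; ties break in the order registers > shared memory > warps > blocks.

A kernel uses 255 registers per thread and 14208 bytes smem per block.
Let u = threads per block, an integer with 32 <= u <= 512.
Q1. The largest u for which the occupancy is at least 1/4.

Answer: u = 256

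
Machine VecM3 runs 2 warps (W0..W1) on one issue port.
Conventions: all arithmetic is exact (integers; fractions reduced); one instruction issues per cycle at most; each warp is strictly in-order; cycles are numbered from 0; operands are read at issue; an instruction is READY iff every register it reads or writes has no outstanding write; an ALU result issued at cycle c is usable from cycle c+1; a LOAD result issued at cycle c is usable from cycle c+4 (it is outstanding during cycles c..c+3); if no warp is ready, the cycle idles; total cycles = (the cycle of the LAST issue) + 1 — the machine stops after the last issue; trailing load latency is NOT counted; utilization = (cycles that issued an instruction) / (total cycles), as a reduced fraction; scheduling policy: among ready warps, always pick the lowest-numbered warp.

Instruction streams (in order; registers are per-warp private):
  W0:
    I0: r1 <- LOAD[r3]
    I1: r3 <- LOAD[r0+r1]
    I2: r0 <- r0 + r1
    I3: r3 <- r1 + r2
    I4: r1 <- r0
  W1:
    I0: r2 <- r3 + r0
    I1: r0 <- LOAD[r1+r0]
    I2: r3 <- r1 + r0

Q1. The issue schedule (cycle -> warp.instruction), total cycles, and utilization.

cycle 0: W0.I0
cycle 1: W1.I0
cycle 2: W1.I1
cycle 3: idle
cycle 4: W0.I1
cycle 5: W0.I2
cycle 6: W1.I2
cycle 7: idle
cycle 8: W0.I3
cycle 9: W0.I4

Answer: 10 cycles, utilization 4/5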